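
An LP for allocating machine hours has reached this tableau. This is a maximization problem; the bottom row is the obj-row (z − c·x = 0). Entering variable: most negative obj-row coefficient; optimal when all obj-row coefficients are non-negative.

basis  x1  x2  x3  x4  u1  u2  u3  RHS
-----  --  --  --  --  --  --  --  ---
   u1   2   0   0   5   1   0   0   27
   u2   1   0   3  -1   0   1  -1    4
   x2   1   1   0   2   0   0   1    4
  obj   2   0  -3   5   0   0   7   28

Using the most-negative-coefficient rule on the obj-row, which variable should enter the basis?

Negative obj-row entries: x3: -3.
The most negative is -3 in column x3, so x3 enters.

x3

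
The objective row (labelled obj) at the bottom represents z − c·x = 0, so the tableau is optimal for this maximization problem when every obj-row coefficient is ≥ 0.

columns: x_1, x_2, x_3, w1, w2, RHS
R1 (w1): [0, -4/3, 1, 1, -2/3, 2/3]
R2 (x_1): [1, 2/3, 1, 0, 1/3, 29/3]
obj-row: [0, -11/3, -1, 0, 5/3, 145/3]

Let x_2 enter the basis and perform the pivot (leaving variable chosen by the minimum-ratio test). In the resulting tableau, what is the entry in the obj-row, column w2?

7/2

Ratio test on column x_2 — row 1: entry -4/3 ≤ 0; row 2: (29/3)/(2/3) = 29/2. Minimum is 29/2 at row 2 (x_1 leaves); pivot element 2/3.
Divide row 2 by 2/3; eliminate column x_2 from the other rows.
obj-row update in column w2: 5/3 − (-11/3)·(1/2) = 7/2.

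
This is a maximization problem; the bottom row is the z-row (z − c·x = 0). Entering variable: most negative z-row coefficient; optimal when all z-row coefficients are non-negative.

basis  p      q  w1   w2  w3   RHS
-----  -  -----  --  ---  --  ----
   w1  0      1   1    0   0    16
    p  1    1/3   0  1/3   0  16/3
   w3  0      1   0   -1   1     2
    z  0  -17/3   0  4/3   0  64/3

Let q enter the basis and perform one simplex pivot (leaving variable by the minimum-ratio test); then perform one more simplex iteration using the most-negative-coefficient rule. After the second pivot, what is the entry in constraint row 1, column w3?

-1/2

Ratio test on column q — row 1: 16/1 = 16; row 2: (16/3)/(1/3) = 16; row 3: 2/1 = 2. Minimum is 2 at row 3 (w3 leaves); pivot element 1.
Divide row 3 by 1; eliminate column q from the other rows.
Second iteration: most negative z-row entry is -13/3 in column w2, so w2 enters.
Ratio test on column w2 — row 1: 14/1 = 14; row 2: (14/3)/(2/3) = 7; row 3: entry -1 ≤ 0. Minimum is 7 at row 2 (p leaves); pivot element 2/3.
Divide row 2 by 2/3; eliminate column w2 from the other rows.
After both pivots, the entry at constraint row 1, column w3 is -1/2.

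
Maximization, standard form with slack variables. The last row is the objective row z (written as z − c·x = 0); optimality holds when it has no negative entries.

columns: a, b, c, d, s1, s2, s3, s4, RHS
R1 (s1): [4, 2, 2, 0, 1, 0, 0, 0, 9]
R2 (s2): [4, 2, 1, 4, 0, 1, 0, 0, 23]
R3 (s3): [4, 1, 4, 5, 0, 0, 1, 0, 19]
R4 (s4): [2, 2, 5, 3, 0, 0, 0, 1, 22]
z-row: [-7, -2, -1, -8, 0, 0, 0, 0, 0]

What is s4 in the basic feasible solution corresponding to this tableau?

s4 is basic (row 4); its value is the RHS of that row, 22.

22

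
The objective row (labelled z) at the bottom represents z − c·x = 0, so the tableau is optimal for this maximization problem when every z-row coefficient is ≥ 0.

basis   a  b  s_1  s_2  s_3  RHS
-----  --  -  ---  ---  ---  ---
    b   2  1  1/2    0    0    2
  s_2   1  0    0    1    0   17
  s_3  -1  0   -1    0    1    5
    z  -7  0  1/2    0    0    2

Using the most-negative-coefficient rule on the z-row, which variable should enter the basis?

Negative z-row entries: a: -7.
The most negative is -7 in column a, so a enters.

a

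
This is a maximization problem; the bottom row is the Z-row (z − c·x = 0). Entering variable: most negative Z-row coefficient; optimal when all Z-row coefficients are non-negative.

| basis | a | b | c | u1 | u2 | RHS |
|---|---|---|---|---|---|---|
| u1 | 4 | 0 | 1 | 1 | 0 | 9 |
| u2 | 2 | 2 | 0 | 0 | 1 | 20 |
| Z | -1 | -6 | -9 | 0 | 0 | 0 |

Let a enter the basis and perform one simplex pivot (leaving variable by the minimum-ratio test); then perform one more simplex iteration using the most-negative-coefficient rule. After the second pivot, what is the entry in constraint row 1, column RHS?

Ratio test on column a — row 1: 9/4 = 9/4; row 2: 20/2 = 10. Minimum is 9/4 at row 1 (u1 leaves); pivot element 4.
Divide row 1 by 4; eliminate column a from the other rows.
Second iteration: most negative Z-row entry is -35/4 in column c, so c enters.
Ratio test on column c — row 1: (9/4)/(1/4) = 9; row 2: entry -1/2 ≤ 0. Minimum is 9 at row 1 (a leaves); pivot element 1/4.
Divide row 1 by 1/4; eliminate column c from the other rows.
After both pivots, the entry at constraint row 1, column RHS is 9.

9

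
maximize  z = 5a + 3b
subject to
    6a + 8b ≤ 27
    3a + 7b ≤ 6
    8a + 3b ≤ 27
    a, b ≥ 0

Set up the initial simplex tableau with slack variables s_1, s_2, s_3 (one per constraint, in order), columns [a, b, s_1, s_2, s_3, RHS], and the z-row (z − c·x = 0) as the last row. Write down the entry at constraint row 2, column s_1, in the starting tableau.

0

Slack s_1 belongs to constraint 1; its column is the unit vector e_1, so the entry in row 2 is 0.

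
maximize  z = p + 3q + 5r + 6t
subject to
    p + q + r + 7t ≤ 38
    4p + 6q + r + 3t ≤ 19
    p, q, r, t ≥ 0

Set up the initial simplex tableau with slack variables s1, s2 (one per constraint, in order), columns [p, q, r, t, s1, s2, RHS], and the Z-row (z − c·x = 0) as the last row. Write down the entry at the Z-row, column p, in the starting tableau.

-1

The Z-row carries the negated objective coefficients: the p entry is -1.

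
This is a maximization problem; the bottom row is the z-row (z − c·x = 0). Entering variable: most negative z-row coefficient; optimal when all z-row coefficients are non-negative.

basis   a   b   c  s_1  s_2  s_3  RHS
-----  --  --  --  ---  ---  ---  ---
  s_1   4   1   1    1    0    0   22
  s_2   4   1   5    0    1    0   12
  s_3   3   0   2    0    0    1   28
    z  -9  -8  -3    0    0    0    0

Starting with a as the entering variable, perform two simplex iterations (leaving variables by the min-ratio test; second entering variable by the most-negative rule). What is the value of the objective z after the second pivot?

96

Ratio test on column a — row 1: 22/4 = 11/2; row 2: 12/4 = 3; row 3: 28/3 = 28/3. Minimum is 3 at row 2 (s_2 leaves); pivot element 4.
Pivot on row 2; the z-row RHS becomes 0 − (-9)·3 = 27.
Next entering variable (most negative z-row entry -23/4): b.
Ratio test on column b — row 1: entry 0 ≤ 0; row 2: 3/(1/4) = 12; row 3: entry -3/4 ≤ 0. Minimum is 12 at row 2 (a leaves); pivot element 1/4.
After the second pivot the z-row RHS is 27 − (-23/4)·12 = 96.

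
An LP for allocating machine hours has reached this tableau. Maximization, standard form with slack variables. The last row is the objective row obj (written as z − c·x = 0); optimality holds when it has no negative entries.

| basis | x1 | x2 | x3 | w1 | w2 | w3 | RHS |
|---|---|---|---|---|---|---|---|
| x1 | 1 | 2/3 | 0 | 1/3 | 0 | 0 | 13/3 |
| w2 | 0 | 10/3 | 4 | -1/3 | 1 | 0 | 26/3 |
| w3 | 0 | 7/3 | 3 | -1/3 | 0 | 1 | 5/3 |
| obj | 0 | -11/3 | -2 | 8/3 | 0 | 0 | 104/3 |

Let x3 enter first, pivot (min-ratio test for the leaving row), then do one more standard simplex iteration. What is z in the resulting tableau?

261/7

Ratio test on column x3 — row 1: entry 0 ≤ 0; row 2: (26/3)/4 = 13/6; row 3: (5/3)/3 = 5/9. Minimum is 5/9 at row 3 (w3 leaves); pivot element 3.
Pivot on row 3; the obj-row RHS becomes 104/3 − (-2)·(5/9) = 322/9.
Next entering variable (most negative obj-row entry -19/9): x2.
Ratio test on column x2 — row 1: (13/3)/(2/3) = 13/2; row 2: (58/9)/(2/9) = 29; row 3: (5/9)/(7/9) = 5/7. Minimum is 5/7 at row 3 (x3 leaves); pivot element 7/9.
After the second pivot the obj-row RHS is 322/9 − (-19/9)·(5/7) = 261/7.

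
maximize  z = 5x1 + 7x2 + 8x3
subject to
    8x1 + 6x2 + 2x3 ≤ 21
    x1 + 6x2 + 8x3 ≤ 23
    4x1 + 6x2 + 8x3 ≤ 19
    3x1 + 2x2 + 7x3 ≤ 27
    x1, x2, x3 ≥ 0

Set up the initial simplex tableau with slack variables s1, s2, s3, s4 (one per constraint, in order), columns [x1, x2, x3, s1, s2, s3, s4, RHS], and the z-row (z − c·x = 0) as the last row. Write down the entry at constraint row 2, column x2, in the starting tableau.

Constraint 2 has coefficient 6 on x2.

6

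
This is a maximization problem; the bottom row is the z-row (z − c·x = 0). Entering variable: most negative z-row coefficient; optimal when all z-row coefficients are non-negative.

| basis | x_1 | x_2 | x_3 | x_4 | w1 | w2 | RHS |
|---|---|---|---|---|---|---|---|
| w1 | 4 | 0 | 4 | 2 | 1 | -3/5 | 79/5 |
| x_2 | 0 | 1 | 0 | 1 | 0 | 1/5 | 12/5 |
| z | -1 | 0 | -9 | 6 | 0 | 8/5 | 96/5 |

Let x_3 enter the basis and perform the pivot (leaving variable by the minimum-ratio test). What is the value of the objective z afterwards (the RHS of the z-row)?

Ratio test on column x_3 — row 1: (79/5)/4 = 79/20; row 2: entry 0 ≤ 0. Minimum is 79/20 at row 1 (w1 leaves); pivot element 4.
Pivot on row 1; the z-row RHS becomes 96/5 − (-9)·(79/20) = 219/4.

219/4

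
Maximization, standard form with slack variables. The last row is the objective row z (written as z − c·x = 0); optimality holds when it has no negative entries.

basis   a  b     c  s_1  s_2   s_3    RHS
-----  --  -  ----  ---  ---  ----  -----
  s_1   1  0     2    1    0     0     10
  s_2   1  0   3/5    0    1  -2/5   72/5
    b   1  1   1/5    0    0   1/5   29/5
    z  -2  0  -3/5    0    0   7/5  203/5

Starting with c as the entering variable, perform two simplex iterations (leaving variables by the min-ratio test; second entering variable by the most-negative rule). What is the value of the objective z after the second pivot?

Ratio test on column c — row 1: 10/2 = 5; row 2: (72/5)/(3/5) = 24; row 3: (29/5)/(1/5) = 29. Minimum is 5 at row 1 (s_1 leaves); pivot element 2.
Pivot on row 1; the z-row RHS becomes 203/5 − (-3/5)·5 = 218/5.
Next entering variable (most negative z-row entry -17/10): a.
Ratio test on column a — row 1: 5/(1/2) = 10; row 2: (57/5)/(7/10) = 114/7; row 3: (24/5)/(9/10) = 16/3. Minimum is 16/3 at row 3 (b leaves); pivot element 9/10.
After the second pivot the z-row RHS is 218/5 − (-17/10)·(16/3) = 158/3.

158/3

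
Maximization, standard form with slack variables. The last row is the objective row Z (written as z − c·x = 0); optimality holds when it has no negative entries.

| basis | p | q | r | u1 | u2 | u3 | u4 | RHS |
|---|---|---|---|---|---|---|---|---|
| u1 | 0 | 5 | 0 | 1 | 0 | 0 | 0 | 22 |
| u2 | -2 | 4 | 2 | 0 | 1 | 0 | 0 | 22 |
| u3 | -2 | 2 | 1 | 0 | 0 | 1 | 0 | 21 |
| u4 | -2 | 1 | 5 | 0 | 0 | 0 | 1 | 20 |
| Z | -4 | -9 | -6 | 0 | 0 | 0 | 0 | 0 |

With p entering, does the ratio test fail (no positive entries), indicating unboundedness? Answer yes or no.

yes

Every constraint-row entry in column p is ≤ 0, so increasing p is unbounded.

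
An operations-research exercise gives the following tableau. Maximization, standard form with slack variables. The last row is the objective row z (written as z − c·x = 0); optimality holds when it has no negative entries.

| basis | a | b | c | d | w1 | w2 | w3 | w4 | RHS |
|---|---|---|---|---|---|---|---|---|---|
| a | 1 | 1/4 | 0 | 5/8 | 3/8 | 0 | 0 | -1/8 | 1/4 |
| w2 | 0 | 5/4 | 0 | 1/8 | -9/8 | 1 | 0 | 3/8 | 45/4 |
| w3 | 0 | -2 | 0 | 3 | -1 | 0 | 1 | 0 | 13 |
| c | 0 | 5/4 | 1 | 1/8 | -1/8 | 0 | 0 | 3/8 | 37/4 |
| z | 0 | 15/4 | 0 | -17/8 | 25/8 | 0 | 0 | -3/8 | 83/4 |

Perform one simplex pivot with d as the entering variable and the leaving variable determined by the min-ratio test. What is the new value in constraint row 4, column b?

6/5

Ratio test on column d — row 1: (1/4)/(5/8) = 2/5; row 2: (45/4)/(1/8) = 90; row 3: 13/3 = 13/3; row 4: (37/4)/(1/8) = 74. Minimum is 2/5 at row 1 (a leaves); pivot element 5/8.
Divide row 1 by 5/8; eliminate column d from the other rows.
Row 4 update in column b: 5/4 − (1/8)·(2/5) = 6/5.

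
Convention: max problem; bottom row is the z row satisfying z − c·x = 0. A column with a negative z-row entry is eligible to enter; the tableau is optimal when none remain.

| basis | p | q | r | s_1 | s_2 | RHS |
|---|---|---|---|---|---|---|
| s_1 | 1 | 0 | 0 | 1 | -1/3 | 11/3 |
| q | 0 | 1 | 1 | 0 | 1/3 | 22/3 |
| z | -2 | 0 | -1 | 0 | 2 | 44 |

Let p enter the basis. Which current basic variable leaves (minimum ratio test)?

s_1

Column p entries and ratios — s_1: (11/3)/1 = 11/3; q: 0 ≤ 0, skip.
Smallest ratio is 11/3 in the row of s_1, so s_1 leaves.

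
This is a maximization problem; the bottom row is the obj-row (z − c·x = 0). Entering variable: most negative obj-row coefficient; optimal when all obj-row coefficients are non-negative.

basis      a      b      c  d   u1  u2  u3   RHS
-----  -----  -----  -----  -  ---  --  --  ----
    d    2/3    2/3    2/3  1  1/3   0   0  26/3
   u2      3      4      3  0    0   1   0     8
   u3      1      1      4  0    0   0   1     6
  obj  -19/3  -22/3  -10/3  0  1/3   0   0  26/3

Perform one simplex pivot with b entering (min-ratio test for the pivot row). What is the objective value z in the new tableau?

Ratio test on column b — row 1: (26/3)/(2/3) = 13; row 2: 8/4 = 2; row 3: 6/1 = 6. Minimum is 2 at row 2 (u2 leaves); pivot element 4.
Pivot on row 2; the obj-row RHS becomes 26/3 − (-22/3)·2 = 70/3.

70/3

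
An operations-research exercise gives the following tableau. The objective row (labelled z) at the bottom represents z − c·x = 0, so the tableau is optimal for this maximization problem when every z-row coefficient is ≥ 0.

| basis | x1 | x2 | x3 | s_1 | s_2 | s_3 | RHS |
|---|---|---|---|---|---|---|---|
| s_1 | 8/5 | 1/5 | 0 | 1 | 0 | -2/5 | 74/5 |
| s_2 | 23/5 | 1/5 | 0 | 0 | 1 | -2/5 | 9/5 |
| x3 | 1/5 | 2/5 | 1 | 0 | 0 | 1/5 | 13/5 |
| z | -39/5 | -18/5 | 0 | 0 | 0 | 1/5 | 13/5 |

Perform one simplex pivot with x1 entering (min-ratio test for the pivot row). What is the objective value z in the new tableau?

Ratio test on column x1 — row 1: (74/5)/(8/5) = 37/4; row 2: (9/5)/(23/5) = 9/23; row 3: (13/5)/(1/5) = 13. Minimum is 9/23 at row 2 (s_2 leaves); pivot element 23/5.
Pivot on row 2; the z-row RHS becomes 13/5 − (-39/5)·(9/23) = 130/23.

130/23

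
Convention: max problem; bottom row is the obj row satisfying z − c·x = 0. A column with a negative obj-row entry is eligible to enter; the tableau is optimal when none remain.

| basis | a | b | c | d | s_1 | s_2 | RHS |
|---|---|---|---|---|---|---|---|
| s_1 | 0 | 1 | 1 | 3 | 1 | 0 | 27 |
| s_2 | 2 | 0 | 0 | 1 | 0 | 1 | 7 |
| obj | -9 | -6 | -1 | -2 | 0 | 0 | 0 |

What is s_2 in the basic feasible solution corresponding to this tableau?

s_2 is basic (row 2); its value is the RHS of that row, 7.

7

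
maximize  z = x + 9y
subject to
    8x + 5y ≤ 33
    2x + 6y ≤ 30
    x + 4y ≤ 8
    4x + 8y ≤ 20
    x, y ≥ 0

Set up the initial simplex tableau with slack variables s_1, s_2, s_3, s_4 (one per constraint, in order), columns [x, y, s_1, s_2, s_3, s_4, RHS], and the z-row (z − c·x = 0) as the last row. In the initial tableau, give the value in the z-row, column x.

-1

The z-row carries the negated objective coefficients: the x entry is -1.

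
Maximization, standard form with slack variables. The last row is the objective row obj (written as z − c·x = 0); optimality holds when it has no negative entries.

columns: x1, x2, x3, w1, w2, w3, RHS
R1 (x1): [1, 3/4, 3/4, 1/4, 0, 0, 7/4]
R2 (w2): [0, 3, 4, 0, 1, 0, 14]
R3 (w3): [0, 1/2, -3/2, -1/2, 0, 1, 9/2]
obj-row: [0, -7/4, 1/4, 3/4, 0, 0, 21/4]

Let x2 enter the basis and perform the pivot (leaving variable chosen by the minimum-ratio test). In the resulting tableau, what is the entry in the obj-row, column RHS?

Ratio test on column x2 — row 1: (7/4)/(3/4) = 7/3; row 2: 14/3 = 14/3; row 3: (9/2)/(1/2) = 9. Minimum is 7/3 at row 1 (x1 leaves); pivot element 3/4.
Divide row 1 by 3/4; eliminate column x2 from the other rows.
obj-row update in column RHS: 21/4 − (-7/4)·(7/3) = 28/3.

28/3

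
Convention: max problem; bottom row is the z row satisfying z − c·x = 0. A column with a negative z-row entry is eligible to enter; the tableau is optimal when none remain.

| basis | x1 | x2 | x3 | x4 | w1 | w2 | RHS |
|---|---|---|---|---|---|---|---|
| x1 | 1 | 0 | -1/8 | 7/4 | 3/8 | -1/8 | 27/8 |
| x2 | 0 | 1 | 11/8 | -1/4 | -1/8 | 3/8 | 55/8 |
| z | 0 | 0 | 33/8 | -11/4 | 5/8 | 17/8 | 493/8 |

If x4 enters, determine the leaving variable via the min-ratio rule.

x1

Column x4 entries and ratios — x1: (27/8)/(7/4) = 27/14; x2: -1/4 ≤ 0, skip.
Smallest ratio is 27/14 in the row of x1, so x1 leaves.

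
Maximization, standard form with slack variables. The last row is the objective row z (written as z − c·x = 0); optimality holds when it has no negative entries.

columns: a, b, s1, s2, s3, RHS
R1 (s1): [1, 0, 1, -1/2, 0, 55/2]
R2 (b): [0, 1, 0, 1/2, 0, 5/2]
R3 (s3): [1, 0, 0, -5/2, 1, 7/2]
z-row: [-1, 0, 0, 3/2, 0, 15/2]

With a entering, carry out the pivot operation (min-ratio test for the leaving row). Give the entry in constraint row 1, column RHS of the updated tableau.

Ratio test on column a — row 1: (55/2)/1 = 55/2; row 2: entry 0 ≤ 0; row 3: (7/2)/1 = 7/2. Minimum is 7/2 at row 3 (s3 leaves); pivot element 1.
Divide row 3 by 1; eliminate column a from the other rows.
Row 1 update in column RHS: 55/2 − 1·(7/2) = 24.

24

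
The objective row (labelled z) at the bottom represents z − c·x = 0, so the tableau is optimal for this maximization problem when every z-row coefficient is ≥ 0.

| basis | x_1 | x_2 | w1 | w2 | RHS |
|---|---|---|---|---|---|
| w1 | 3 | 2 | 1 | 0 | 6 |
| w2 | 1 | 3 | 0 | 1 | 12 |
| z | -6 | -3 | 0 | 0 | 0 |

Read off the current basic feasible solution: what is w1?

w1 is basic (row 1); its value is the RHS of that row, 6.

6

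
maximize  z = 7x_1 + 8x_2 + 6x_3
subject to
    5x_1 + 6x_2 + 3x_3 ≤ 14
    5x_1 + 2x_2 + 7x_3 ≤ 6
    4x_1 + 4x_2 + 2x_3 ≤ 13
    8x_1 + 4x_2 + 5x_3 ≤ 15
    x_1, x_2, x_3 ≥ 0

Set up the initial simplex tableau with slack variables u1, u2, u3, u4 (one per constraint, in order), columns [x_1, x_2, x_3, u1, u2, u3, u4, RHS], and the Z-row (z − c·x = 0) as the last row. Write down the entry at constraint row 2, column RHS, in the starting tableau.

The RHS of constraint 2 is b_2 = 6.

6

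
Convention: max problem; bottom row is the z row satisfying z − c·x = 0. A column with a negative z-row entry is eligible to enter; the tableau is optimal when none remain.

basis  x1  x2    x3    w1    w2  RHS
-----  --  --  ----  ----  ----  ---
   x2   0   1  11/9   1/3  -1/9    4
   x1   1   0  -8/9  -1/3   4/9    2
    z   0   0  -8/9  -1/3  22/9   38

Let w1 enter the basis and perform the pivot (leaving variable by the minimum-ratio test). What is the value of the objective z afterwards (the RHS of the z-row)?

Ratio test on column w1 — row 1: 4/(1/3) = 12; row 2: entry -1/3 ≤ 0. Minimum is 12 at row 1 (x2 leaves); pivot element 1/3.
Pivot on row 1; the z-row RHS becomes 38 − (-1/3)·12 = 42.

42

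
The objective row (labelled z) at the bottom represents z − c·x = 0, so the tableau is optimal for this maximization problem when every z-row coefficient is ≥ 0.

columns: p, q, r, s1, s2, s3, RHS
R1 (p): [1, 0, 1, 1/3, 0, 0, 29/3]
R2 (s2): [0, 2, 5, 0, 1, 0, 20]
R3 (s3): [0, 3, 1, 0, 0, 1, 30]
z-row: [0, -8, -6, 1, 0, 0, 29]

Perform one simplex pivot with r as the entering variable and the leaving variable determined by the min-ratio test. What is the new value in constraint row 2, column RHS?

Ratio test on column r — row 1: (29/3)/1 = 29/3; row 2: 20/5 = 4; row 3: 30/1 = 30. Minimum is 4 at row 2 (s2 leaves); pivot element 5.
Divide row 2 by 5; eliminate column r from the other rows.
In the new row 2, the RHS entry is the old entry divided by the pivot: 20/5 = 4.

4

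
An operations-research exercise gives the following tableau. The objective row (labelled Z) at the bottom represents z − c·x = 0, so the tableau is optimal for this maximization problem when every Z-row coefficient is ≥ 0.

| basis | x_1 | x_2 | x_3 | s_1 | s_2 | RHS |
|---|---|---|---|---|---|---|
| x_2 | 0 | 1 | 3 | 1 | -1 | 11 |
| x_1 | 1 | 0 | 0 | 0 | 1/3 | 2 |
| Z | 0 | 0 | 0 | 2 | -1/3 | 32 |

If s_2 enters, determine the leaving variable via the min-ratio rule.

x_1

Column s_2 entries and ratios — x_2: -1 ≤ 0, skip; x_1: 2/(1/3) = 6.
Smallest ratio is 6 in the row of x_1, so x_1 leaves.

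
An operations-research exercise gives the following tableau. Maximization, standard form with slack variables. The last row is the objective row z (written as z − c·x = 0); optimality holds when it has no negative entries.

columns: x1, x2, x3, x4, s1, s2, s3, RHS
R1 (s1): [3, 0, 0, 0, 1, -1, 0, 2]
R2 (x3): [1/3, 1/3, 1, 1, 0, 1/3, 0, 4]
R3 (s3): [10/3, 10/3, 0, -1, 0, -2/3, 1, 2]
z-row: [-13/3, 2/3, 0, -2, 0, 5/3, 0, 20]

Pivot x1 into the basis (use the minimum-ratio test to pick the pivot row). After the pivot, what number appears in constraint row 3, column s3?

3/10

Ratio test on column x1 — row 1: 2/3 = 2/3; row 2: 4/(1/3) = 12; row 3: 2/(10/3) = 3/5. Minimum is 3/5 at row 3 (s3 leaves); pivot element 10/3.
Divide row 3 by 10/3; eliminate column x1 from the other rows.
In the new row 3, the s3 entry is the old entry divided by the pivot: 1/(10/3) = 3/10.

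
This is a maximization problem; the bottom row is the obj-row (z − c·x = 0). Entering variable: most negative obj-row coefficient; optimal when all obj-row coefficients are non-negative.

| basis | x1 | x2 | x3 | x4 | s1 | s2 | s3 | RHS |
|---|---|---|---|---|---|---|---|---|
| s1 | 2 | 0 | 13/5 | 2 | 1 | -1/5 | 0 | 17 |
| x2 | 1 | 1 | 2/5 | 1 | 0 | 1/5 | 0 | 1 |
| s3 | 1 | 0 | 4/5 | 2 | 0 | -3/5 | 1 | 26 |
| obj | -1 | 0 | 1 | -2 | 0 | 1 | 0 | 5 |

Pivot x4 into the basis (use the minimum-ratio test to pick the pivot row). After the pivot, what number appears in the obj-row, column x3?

Ratio test on column x4 — row 1: 17/2 = 17/2; row 2: 1/1 = 1; row 3: 26/2 = 13. Minimum is 1 at row 2 (x2 leaves); pivot element 1.
Divide row 2 by 1; eliminate column x4 from the other rows.
obj-row update in column x3: 1 − (-2)·(2/5) = 9/5.

9/5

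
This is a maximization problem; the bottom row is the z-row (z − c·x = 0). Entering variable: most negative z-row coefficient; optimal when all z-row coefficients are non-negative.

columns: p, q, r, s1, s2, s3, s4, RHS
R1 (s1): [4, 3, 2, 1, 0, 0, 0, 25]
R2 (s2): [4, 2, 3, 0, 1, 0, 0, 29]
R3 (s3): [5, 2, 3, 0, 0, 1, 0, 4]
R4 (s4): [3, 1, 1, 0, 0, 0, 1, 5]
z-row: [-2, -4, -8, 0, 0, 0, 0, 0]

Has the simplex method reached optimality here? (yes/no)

no

The z-row has a negative entry -8 in column r, so it is not optimal.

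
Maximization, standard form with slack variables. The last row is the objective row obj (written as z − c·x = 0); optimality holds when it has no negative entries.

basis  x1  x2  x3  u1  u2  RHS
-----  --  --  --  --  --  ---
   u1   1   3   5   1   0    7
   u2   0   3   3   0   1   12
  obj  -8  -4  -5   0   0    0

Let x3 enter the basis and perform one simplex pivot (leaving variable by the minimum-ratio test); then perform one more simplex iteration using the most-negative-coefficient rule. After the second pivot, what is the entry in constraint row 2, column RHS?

12

Ratio test on column x3 — row 1: 7/5 = 7/5; row 2: 12/3 = 4. Minimum is 7/5 at row 1 (u1 leaves); pivot element 5.
Divide row 1 by 5; eliminate column x3 from the other rows.
Second iteration: most negative obj-row entry is -7 in column x1, so x1 enters.
Ratio test on column x1 — row 1: (7/5)/(1/5) = 7; row 2: entry -3/5 ≤ 0. Minimum is 7 at row 1 (x3 leaves); pivot element 1/5.
Divide row 1 by 1/5; eliminate column x1 from the other rows.
After both pivots, the entry at constraint row 2, column RHS is 12.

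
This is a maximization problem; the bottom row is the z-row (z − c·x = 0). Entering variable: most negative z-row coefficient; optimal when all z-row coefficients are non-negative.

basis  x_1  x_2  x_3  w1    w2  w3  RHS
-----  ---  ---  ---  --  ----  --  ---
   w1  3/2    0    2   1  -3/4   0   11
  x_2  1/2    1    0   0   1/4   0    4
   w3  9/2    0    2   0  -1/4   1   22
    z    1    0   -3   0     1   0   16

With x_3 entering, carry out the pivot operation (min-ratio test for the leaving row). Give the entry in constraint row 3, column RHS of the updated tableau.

11

Ratio test on column x_3 — row 1: 11/2 = 11/2; row 2: entry 0 ≤ 0; row 3: 22/2 = 11. Minimum is 11/2 at row 1 (w1 leaves); pivot element 2.
Divide row 1 by 2; eliminate column x_3 from the other rows.
Row 3 update in column RHS: 22 − 2·(11/2) = 11.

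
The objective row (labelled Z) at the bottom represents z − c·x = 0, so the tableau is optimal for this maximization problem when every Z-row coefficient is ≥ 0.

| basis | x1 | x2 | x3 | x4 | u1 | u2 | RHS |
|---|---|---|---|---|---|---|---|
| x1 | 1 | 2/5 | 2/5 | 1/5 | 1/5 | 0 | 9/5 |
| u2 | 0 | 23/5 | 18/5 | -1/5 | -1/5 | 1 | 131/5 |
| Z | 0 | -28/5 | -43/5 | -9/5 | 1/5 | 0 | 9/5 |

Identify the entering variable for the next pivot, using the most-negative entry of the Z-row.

x3

Negative Z-row entries: x2: -28/5, x3: -43/5, x4: -9/5.
The most negative is -43/5 in column x3, so x3 enters.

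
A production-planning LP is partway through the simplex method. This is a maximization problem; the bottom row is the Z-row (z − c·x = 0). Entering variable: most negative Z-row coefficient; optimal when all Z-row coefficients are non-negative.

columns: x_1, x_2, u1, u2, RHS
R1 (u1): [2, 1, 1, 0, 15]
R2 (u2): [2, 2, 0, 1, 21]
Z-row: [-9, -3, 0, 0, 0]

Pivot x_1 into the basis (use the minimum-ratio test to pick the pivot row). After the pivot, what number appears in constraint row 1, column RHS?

15/2

Ratio test on column x_1 — row 1: 15/2 = 15/2; row 2: 21/2 = 21/2. Minimum is 15/2 at row 1 (u1 leaves); pivot element 2.
Divide row 1 by 2; eliminate column x_1 from the other rows.
In the new row 1, the RHS entry is the old entry divided by the pivot: 15/2 = 15/2.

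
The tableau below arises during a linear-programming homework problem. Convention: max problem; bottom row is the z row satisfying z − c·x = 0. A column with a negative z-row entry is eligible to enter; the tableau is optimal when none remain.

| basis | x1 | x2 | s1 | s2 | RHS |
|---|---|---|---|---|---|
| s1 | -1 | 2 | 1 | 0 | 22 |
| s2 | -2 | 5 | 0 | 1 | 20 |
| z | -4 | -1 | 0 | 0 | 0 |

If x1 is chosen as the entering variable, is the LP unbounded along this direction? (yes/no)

Every constraint-row entry in column x1 is ≤ 0, so increasing x1 is unbounded.

yes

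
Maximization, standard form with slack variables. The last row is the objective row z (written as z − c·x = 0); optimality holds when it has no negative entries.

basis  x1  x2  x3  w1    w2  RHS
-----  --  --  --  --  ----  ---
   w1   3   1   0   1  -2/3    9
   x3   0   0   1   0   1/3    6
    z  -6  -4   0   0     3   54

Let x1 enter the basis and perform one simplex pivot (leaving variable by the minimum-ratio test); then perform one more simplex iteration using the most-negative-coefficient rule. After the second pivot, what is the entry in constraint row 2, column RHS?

Ratio test on column x1 — row 1: 9/3 = 3; row 2: entry 0 ≤ 0. Minimum is 3 at row 1 (w1 leaves); pivot element 3.
Divide row 1 by 3; eliminate column x1 from the other rows.
Second iteration: most negative z-row entry is -2 in column x2, so x2 enters.
Ratio test on column x2 — row 1: 3/(1/3) = 9; row 2: entry 0 ≤ 0. Minimum is 9 at row 1 (x1 leaves); pivot element 1/3.
Divide row 1 by 1/3; eliminate column x2 from the other rows.
After both pivots, the entry at constraint row 2, column RHS is 6.

6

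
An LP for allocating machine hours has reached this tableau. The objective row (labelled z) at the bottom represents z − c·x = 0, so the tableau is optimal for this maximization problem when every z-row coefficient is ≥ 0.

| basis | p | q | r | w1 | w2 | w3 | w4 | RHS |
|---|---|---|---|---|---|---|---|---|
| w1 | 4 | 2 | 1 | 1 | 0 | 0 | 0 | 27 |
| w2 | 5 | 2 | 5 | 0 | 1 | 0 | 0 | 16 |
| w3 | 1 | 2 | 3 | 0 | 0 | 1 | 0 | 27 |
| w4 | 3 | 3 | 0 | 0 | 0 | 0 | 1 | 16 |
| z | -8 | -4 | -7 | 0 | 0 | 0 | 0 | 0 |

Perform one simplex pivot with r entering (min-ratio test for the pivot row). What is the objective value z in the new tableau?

112/5

Ratio test on column r — row 1: 27/1 = 27; row 2: 16/5 = 16/5; row 3: 27/3 = 9; row 4: entry 0 ≤ 0. Minimum is 16/5 at row 2 (w2 leaves); pivot element 5.
Pivot on row 2; the z-row RHS becomes 0 − (-7)·(16/5) = 112/5.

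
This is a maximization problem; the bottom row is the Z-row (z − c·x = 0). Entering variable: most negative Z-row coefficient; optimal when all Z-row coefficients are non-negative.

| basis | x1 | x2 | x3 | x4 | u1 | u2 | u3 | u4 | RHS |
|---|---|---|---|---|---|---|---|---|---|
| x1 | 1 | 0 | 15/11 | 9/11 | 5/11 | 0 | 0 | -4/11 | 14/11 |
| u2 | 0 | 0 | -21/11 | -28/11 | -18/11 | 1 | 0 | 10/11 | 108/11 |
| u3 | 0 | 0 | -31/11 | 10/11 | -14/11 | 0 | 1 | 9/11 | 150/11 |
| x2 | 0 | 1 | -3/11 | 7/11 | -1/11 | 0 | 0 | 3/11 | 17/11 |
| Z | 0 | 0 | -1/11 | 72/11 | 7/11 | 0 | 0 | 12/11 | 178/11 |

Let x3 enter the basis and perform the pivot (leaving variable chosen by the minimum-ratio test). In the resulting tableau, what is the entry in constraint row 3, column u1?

-1/3

Ratio test on column x3 — row 1: (14/11)/(15/11) = 14/15; row 2: entry -21/11 ≤ 0; row 3: entry -31/11 ≤ 0; row 4: entry -3/11 ≤ 0. Minimum is 14/15 at row 1 (x1 leaves); pivot element 15/11.
Divide row 1 by 15/11; eliminate column x3 from the other rows.
Row 3 update in column u1: -14/11 − (-31/11)·(1/3) = -1/3.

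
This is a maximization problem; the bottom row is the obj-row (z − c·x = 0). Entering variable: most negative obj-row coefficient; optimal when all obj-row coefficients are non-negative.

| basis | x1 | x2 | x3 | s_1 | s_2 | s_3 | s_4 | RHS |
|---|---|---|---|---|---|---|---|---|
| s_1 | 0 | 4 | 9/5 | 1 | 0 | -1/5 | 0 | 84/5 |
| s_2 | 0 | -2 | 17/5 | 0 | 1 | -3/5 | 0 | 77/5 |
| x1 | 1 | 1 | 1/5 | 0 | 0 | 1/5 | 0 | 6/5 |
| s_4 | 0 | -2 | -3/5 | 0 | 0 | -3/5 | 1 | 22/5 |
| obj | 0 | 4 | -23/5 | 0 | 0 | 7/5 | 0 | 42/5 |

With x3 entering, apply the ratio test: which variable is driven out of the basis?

Column x3 entries and ratios — s_1: (84/5)/(9/5) = 28/3; s_2: (77/5)/(17/5) = 77/17; x1: (6/5)/(1/5) = 6; s_4: -3/5 ≤ 0, skip.
Smallest ratio is 77/17 in the row of s_2, so s_2 leaves.

s_2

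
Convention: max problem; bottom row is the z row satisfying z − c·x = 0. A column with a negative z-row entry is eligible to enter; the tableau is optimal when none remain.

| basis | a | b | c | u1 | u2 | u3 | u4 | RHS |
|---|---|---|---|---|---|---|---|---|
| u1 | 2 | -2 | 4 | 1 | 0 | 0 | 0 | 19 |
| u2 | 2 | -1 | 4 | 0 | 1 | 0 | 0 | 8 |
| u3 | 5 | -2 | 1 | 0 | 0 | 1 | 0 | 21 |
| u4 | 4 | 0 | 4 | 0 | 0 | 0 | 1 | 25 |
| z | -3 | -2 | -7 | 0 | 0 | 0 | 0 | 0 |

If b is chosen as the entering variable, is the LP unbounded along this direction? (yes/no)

Every constraint-row entry in column b is ≤ 0, so increasing b is unbounded.

yes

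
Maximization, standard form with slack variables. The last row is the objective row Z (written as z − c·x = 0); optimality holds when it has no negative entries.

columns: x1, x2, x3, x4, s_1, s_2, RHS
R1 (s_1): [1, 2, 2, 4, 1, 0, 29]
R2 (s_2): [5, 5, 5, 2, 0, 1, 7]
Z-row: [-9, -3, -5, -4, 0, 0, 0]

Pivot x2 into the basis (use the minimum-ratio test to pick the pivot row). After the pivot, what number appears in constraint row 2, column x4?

2/5

Ratio test on column x2 — row 1: 29/2 = 29/2; row 2: 7/5 = 7/5. Minimum is 7/5 at row 2 (s_2 leaves); pivot element 5.
Divide row 2 by 5; eliminate column x2 from the other rows.
In the new row 2, the x4 entry is the old entry divided by the pivot: 2/5 = 2/5.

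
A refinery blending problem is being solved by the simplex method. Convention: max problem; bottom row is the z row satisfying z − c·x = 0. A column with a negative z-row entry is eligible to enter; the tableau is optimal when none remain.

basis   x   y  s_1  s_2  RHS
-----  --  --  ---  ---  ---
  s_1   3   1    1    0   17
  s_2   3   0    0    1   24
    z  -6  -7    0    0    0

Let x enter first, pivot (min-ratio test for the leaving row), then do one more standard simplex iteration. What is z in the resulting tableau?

Ratio test on column x — row 1: 17/3 = 17/3; row 2: 24/3 = 8. Minimum is 17/3 at row 1 (s_1 leaves); pivot element 3.
Pivot on row 1; the z-row RHS becomes 0 − (-6)·(17/3) = 34.
Next entering variable (most negative z-row entry -5): y.
Ratio test on column y — row 1: (17/3)/(1/3) = 17; row 2: entry -1 ≤ 0. Minimum is 17 at row 1 (x leaves); pivot element 1/3.
After the second pivot the z-row RHS is 34 − (-5)·17 = 119.

119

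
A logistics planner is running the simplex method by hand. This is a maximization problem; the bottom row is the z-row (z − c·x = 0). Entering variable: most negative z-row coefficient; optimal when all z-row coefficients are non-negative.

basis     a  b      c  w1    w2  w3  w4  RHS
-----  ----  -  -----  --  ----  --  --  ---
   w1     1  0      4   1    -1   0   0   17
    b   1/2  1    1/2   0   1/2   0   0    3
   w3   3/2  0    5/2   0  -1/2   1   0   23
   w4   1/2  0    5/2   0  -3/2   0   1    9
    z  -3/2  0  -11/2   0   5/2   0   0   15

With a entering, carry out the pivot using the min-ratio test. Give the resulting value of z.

24

Ratio test on column a — row 1: 17/1 = 17; row 2: 3/(1/2) = 6; row 3: 23/(3/2) = 46/3; row 4: 9/(1/2) = 18. Minimum is 6 at row 2 (b leaves); pivot element 1/2.
Pivot on row 2; the z-row RHS becomes 15 − (-3/2)·6 = 24.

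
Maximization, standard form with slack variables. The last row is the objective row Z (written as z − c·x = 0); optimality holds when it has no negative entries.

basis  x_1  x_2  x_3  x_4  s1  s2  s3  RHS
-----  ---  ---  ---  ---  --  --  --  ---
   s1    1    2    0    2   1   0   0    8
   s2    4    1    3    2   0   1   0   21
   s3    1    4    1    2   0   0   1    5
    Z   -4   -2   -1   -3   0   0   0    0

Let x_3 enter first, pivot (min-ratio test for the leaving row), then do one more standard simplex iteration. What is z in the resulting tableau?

Ratio test on column x_3 — row 1: entry 0 ≤ 0; row 2: 21/3 = 7; row 3: 5/1 = 5. Minimum is 5 at row 3 (s3 leaves); pivot element 1.
Pivot on row 3; the Z-row RHS becomes 0 − (-1)·5 = 5.
Next entering variable (most negative Z-row entry -3): x_1.
Ratio test on column x_1 — row 1: 8/1 = 8; row 2: 6/1 = 6; row 3: 5/1 = 5. Minimum is 5 at row 3 (x_3 leaves); pivot element 1.
After the second pivot the Z-row RHS is 5 − (-3)·5 = 20.

20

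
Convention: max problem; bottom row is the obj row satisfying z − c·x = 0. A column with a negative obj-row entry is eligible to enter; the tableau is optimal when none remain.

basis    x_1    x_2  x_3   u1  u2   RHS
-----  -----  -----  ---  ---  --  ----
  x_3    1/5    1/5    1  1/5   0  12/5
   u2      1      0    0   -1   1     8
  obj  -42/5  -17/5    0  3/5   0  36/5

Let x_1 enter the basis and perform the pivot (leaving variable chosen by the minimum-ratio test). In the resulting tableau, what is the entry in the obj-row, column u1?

-39/5

Ratio test on column x_1 — row 1: (12/5)/(1/5) = 12; row 2: 8/1 = 8. Minimum is 8 at row 2 (u2 leaves); pivot element 1.
Divide row 2 by 1; eliminate column x_1 from the other rows.
obj-row update in column u1: 3/5 − (-42/5)·(-1) = -39/5.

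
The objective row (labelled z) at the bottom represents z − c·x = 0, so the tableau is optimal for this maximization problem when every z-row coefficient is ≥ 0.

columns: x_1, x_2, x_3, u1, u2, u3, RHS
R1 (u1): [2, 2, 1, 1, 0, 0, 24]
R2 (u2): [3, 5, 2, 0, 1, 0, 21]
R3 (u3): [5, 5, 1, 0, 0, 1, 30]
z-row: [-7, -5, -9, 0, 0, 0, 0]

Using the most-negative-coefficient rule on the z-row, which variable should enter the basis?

Negative z-row entries: x_1: -7, x_2: -5, x_3: -9.
The most negative is -9 in column x_3, so x_3 enters.

x_3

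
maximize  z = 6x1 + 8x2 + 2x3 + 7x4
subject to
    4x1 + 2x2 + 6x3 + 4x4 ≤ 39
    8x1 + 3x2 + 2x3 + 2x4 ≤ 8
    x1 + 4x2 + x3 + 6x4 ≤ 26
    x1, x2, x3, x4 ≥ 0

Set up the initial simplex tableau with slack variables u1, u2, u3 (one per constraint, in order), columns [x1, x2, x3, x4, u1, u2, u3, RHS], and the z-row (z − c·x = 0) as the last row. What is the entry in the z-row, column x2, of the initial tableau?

The z-row carries the negated objective coefficients: the x2 entry is -8.

-8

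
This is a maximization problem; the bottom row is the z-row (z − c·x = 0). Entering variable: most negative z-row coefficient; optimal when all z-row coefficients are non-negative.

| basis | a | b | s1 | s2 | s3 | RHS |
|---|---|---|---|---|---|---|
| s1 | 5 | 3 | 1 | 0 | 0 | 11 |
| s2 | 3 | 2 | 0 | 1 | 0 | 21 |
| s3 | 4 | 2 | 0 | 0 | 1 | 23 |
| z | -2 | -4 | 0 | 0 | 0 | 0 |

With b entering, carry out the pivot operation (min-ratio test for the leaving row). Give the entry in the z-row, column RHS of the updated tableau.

Ratio test on column b — row 1: 11/3 = 11/3; row 2: 21/2 = 21/2; row 3: 23/2 = 23/2. Minimum is 11/3 at row 1 (s1 leaves); pivot element 3.
Divide row 1 by 3; eliminate column b from the other rows.
z-row update in column RHS: 0 − (-4)·(11/3) = 44/3.

44/3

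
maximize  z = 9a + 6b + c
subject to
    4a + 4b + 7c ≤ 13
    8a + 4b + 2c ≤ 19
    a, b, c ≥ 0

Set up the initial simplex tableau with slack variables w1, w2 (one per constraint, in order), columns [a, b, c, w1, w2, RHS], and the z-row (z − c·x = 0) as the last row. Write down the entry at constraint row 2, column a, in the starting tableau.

Constraint 2 has coefficient 8 on a.

8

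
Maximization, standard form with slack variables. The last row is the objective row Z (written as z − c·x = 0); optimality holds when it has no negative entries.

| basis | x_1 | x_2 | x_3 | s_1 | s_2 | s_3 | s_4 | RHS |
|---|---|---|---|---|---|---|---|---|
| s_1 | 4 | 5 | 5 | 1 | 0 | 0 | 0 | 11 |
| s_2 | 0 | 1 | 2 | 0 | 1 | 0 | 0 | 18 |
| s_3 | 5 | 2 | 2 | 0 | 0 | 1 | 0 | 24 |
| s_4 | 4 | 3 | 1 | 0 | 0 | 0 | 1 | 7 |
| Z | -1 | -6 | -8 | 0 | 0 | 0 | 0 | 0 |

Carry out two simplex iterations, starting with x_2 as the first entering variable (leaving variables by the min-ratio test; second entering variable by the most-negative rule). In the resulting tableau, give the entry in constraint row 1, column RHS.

11/5

Ratio test on column x_2 — row 1: 11/5 = 11/5; row 2: 18/1 = 18; row 3: 24/2 = 12; row 4: 7/3 = 7/3. Minimum is 11/5 at row 1 (s_1 leaves); pivot element 5.
Divide row 1 by 5; eliminate column x_2 from the other rows.
Second iteration: most negative Z-row entry is -2 in column x_3, so x_3 enters.
Ratio test on column x_3 — row 1: (11/5)/1 = 11/5; row 2: (79/5)/1 = 79/5; row 3: entry 0 ≤ 0; row 4: entry -2 ≤ 0. Minimum is 11/5 at row 1 (x_2 leaves); pivot element 1.
Divide row 1 by 1; eliminate column x_3 from the other rows.
After both pivots, the entry at constraint row 1, column RHS is 11/5.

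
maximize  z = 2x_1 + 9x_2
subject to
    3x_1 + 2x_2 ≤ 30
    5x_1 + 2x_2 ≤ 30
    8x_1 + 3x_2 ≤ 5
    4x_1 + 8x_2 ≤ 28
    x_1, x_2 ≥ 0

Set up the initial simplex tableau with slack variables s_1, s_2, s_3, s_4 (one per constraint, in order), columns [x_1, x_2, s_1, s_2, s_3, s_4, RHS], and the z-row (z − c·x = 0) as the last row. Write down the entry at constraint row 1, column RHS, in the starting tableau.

30

The RHS of constraint 1 is b_1 = 30.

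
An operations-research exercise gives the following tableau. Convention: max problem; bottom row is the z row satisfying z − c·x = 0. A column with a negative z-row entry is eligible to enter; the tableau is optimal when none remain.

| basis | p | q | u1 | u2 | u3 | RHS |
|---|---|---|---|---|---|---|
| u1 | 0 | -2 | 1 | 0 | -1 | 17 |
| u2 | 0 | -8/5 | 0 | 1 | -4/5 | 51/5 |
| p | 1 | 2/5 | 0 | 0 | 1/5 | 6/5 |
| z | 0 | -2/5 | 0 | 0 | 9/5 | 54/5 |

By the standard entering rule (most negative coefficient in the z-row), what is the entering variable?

q

Negative z-row entries: q: -2/5.
The most negative is -2/5 in column q, so q enters.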